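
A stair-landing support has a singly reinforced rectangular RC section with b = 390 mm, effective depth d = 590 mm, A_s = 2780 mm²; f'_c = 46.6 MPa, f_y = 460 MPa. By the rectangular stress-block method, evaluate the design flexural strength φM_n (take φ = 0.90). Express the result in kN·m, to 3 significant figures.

T = A_s f_y = 2780 × 460 = 1278800 N = 1278.8 kN.
From C = T: a = T/(0.85 f'_c b) = 1278800/(0.85 × 46.6 × 390) = 82.78 mm.
M_n = T(d − a/2) = 1278.8 kN × (590 − 41.39) mm = 701.56 kN·m.
φM_n = 0.90 × 701.56 = 631.40 kN·m.

φM_n ≈ 631 kN·m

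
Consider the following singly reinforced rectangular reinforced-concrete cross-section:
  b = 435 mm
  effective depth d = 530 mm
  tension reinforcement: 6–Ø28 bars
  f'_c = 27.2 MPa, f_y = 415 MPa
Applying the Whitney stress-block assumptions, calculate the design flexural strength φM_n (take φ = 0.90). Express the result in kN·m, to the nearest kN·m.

φM_n ≈ 626 kN·m

A_s = 6 × 616 = 3696 mm².
T = A_s f_y = 3696 × 415 = 1533840 N = 1533.84 kN.
From C = T: a = T/(0.85 f'_c b) = 1533840/(0.85 × 27.2 × 435) = 152.51 mm.
M_n = T(d − a/2) = 1533.84 kN × (530 − 76.255) mm = 695.97 kN·m.
φM_n = 0.90 × 695.97 = 626.37 kN·m.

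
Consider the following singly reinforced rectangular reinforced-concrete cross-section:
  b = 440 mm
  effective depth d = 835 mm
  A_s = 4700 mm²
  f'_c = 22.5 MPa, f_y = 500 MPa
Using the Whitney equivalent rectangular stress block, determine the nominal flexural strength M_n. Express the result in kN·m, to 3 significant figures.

T = A_s f_y = 4700 × 500 = 2350000 N = 2350 kN.
From C = T: a = T/(0.85 f'_c b) = 2350000/(0.85 × 22.5 × 440) = 279.26 mm.
M_n = T(d − a/2) = 2350 kN × (835 − 139.63) mm = 1634.12 kN·m.

M_n ≈ 1630 kN·m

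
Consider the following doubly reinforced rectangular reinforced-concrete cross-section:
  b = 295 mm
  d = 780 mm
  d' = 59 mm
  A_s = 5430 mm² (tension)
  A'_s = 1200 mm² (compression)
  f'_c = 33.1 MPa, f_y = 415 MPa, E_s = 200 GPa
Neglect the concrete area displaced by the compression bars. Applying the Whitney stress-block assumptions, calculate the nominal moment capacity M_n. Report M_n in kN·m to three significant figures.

M_n ≈ 1540 kN·m

Assume both tension and compression steel yield.
Net tension couple steel: A_s − A'_s = 4230 mm².
a = (A_s − A'_s) f_y / (0.85 f'_c b) = 1755450/(0.85 × 33.1 × 295) = 211.50 mm.
c = a/β₁ = 211.50/0.814 = 259.83 mm; ε'_s = 0.003(c − d')/c = 0.0023 ≥ f_y/E_s = 0.0021, so compression steel does yield.
M_n = (A_s − A'_s) f_y (d − a/2) + A'_s f_y (d − d') = [1755450 × (780 − 105.75) + 498000 × (780 − 59)] × 10⁻⁶ = 1183.61 + 359.06 = 1542.67 kN·m.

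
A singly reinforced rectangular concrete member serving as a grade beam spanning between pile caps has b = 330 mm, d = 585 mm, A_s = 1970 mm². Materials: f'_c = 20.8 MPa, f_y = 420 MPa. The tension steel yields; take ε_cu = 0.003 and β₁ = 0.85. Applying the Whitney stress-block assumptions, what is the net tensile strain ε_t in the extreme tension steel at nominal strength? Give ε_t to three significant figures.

a = A_s f_y/(0.85 f'_c b) = 141.81 mm.
β₁ = 0.85, so c = a/β₁ = 141.81/0.85 = 166.84 mm.
From the linear strain diagram with ε_cu = 0.003: ε_t = 0.003 (d − c)/c = 0.003 × (585 − 166.84)/166.84 = 0.00752.
Since ε_t ≥ 0.005, the section is tension-controlled.

ε_t ≈ 0.00752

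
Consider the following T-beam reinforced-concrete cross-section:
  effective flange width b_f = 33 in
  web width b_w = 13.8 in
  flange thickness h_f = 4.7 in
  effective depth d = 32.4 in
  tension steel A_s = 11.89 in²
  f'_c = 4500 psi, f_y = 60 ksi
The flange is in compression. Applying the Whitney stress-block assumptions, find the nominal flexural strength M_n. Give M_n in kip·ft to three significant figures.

Tension: T = A_s f_y = 11.89 × 60 = 713.4 kips.
Try a within the flange: a = T/(0.85 f'_c b_f) = 713.4/(0.85 × 4.5 × 33) = 5.652 in.
a = 5.652 > h_f = 4.7 in: the block extends into the web. Split into flange-overhang and web parts.
C_f = 0.85 f'_c (b_f − b_w) h_f = 0.85 × 4.5 × (33 − 13.8) × 4.7 = 345.2 kips.
Remaining web compression depth: a_w = (T − C_f)/(0.85 f'_c b_w) = (713.4 − 345.2)/(0.85 × 4.5 × 13.8) = 6.975 in.
M_n = C_f(d − h_f/2) + (T − C_f)(d − a_w/2) = 345.2 × (32.4 − 2.35) + 368.2 × (32.4 − 3.4875) = 10373.3 + 10645.6 = 21018.9 kip·in.
M_n = 21018.9/12 = 1751.58 kip·ft.

M_n ≈ 1750 kip·ft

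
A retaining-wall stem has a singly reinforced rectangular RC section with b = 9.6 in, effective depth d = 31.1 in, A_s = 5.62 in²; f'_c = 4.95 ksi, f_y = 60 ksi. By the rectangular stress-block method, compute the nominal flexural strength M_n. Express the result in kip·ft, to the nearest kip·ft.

M_n ≈ 757 kip·ft

T = A_s f_y = 5.62 × 60 = 337.2 kips.
a = T/(0.85 f'_c b) = 337.2/(0.85 × 4.95 × 9.6) = 8.348 in.
M_n = T(d − a/2) = 337.2 × (31.1 − 4.174) = 9079.4 kip·in = 9079.4/12 = 756.62 kip·ft.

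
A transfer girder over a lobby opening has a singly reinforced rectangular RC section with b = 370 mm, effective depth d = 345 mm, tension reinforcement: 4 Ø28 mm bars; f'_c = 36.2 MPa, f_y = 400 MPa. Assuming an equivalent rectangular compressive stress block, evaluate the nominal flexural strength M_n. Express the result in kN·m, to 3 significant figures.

M_n ≈ 297 kN·m

A_s = 4 × 616 = 2464 mm².
T = A_s f_y = 2464 × 400 = 985600 N = 985.6 kN.
From C = T: a = T/(0.85 f'_c b) = 985600/(0.85 × 36.2 × 370) = 86.57 mm.
M_n = T(d − a/2) = 985.6 kN × (345 − 43.285) mm = 297.37 kN·m.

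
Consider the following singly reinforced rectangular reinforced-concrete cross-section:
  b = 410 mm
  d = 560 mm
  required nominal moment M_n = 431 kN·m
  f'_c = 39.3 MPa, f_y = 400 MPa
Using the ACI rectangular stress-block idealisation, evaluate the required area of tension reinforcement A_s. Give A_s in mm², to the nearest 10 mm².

With M_n = 0.85 f'_c a b (d − a/2), solve the quadratic for a:
a = d − √(d² − 2M_n/(0.85 f'_c b)) = 560 − √(560² − 2 × 431×10⁶/(0.85 × 39.3 × 410)) = 59.34 mm.
A_s = 0.85 f'_c a b / f_y = 0.85 × 39.3 × 59.34 × 410 / 400 = 2031.8 mm².

A_s ≈ 2030 mm²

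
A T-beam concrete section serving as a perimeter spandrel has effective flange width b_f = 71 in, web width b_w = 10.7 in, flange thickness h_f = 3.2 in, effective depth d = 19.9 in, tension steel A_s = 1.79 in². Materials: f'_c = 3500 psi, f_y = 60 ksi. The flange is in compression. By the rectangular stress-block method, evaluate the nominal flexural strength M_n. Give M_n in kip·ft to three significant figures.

M_n ≈ 176 kip·ft

Tension: T = A_s f_y = 1.79 × 60 = 107.4 kips.
Try a within the flange: a = T/(0.85 f'_c b_f) = 107.4/(0.85 × 3.5 × 71) = 0.508 in.
Since a = 0.508 ≤ h_f = 3.2 in, the stress block lies entirely in the flange; analyse as a rectangular beam of width b_f.
M_n = T(d − a/2) = 107.4 × (19.9 − 0.254) = 2110.0 kip·in.
M_n = 2110.0/12 = 175.83 kip·ft.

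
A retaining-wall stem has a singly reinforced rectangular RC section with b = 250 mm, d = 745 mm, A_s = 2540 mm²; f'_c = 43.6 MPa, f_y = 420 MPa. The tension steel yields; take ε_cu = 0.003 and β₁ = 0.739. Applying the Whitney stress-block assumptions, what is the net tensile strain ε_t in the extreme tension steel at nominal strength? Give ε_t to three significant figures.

a = A_s f_y/(0.85 f'_c b) = 115.14 mm.
β₁ = 0.739, so c = a/β₁ = 115.14/0.739 = 155.81 mm.
From the linear strain diagram with ε_cu = 0.003: ε_t = 0.003 (d − c)/c = 0.003 × (745 − 155.81)/155.81 = 0.0113.
Since ε_t ≥ 0.005, the section is tension-controlled.

ε_t ≈ 0.0113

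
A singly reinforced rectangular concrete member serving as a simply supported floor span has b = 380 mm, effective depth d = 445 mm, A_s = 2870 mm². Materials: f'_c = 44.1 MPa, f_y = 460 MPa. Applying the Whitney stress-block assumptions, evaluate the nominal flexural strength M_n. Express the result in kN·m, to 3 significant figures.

T = A_s f_y = 2870 × 460 = 1320200 N = 1320.2 kN.
From C = T: a = T/(0.85 f'_c b) = 1320200/(0.85 × 44.1 × 380) = 92.68 mm.
M_n = T(d − a/2) = 1320.2 kN × (445 − 46.34) mm = 526.31 kN·m.

M_n ≈ 526 kN·m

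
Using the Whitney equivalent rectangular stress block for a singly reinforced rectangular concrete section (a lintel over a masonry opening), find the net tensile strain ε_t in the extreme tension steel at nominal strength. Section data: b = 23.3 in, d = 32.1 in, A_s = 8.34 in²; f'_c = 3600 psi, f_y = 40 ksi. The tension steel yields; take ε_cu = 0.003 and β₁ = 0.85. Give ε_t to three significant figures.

ε_t ≈ 0.0145

a = A_s f_y/(0.85 f'_c b) = 4.679 in.
β₁ = 0.85, so c = a/β₁ = 4.679/0.85 = 5.505 in.
From the linear strain diagram with ε_cu = 0.003: ε_t = 0.003 (d − c)/c = 0.003 × (32.1 − 5.505)/5.505 = 0.0145.
Since ε_t ≥ 0.005, the section is tension-controlled.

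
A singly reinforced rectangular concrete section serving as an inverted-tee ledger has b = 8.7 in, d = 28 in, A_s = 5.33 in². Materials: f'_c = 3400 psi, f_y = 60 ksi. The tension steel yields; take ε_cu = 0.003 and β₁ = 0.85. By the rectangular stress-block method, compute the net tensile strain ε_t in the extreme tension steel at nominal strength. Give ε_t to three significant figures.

ε_t ≈ 0.00261

a = A_s f_y/(0.85 f'_c b) = 12.719 in.
β₁ = 0.85, so c = a/β₁ = 12.719/0.85 = 14.964 in.
From the linear strain diagram with ε_cu = 0.003: ε_t = 0.003 (d − c)/c = 0.003 × (28 − 14.964)/14.964 = 0.00261.
ε_t < 0.004 — the section is over-reinforced for flexure under ACI limits.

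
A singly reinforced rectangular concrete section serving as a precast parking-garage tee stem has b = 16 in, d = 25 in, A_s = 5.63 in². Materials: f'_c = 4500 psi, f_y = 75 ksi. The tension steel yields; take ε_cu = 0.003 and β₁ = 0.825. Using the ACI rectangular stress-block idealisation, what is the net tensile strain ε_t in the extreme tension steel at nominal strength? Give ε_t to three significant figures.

ε_t ≈ 0.00597

a = A_s f_y/(0.85 f'_c b) = 6.900 in.
β₁ = 0.825, so c = a/β₁ = 6.900/0.825 = 8.364 in.
From the linear strain diagram with ε_cu = 0.003: ε_t = 0.003 (d − c)/c = 0.003 × (25 − 8.364)/8.364 = 0.00597.
Since ε_t ≥ 0.005, the section is tension-controlled.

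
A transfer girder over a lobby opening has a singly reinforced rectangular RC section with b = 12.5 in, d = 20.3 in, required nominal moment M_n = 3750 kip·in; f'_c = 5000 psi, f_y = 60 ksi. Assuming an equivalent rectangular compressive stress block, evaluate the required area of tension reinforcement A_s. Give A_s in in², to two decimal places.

A_s ≈ 3.40 in²

From M_n = 0.85 f'_c a b (d − a/2):
a = d − √(d² − 2M_n/(0.85 f'_c b)) = 20.3 − √(20.3² − 2 × 3750/(0.85 × 5 × 12.5)) = 3.841 in.
A_s = 0.85 f'_c a b / f_y = 0.85 × 5 × 3.841 × 12.5 / 60 = 3.401 in².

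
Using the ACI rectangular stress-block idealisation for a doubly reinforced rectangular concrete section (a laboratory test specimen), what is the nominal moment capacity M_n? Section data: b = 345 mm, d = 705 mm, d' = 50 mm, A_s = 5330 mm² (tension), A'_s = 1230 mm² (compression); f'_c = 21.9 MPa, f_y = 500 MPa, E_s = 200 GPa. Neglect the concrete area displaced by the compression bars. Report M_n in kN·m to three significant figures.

M_n ≈ 1520 kN·m

Assume both tension and compression steel yield.
Net tension couple steel: A_s − A'_s = 4100 mm².
a = (A_s − A'_s) f_y / (0.85 f'_c b) = 2050000/(0.85 × 21.9 × 345) = 319.21 mm.
c = a/β₁ = 319.21/0.85 = 375.54 mm; ε'_s = 0.003(c − d')/c = 0.0026 ≥ f_y/E_s = 0.0025, so compression steel does yield.
M_n = (A_s − A'_s) f_y (d − a/2) + A'_s f_y (d − d') = [2050000 × (705 − 159.605) + 615000 × (705 − 50)] × 10⁻⁶ = 1118.06 + 402.83 = 1520.89 kN·m.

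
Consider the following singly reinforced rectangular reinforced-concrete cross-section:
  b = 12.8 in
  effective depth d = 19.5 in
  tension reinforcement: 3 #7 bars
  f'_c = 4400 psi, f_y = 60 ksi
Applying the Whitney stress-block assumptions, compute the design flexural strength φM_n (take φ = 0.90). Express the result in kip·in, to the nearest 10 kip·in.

φM_n ≈ 1790 kip·in

A_s = 3 × 0.6 = 1.8 in².
T = A_s f_y = 1.8 × 60 = 108 kips.
a = T/(0.85 f'_c b) = 108/(0.85 × 4.4 × 12.8) = 2.256 in.
M_n = T(d − a/2) = 108 × (19.5 − 1.128) = 1984.2 kip·in.
φM_n = 0.90 × 1984.2 = 1785.8 kip·in.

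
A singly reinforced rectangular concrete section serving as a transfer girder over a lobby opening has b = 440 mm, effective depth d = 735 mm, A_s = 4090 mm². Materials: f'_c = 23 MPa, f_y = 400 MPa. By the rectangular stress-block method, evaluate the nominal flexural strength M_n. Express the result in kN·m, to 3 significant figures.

M_n ≈ 1050 kN·m

T = A_s f_y = 4090 × 400 = 1636000 N = 1636 kN.
From C = T: a = T/(0.85 f'_c b) = 1636000/(0.85 × 23 × 440) = 190.19 mm.
M_n = T(d − a/2) = 1636 kN × (735 − 95.095) mm = 1046.88 kN·m.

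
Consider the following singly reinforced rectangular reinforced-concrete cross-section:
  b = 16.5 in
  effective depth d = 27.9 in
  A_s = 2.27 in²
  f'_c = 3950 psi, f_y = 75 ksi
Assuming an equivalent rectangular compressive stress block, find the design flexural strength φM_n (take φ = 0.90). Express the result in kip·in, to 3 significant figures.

T = A_s f_y = 2.27 × 75 = 170.25 kips.
a = T/(0.85 f'_c b) = 170.25/(0.85 × 3.95 × 16.5) = 3.073 in.
M_n = T(d − a/2) = 170.25 × (27.9 − 1.5365) = 4488.4 kip·in.
φM_n = 0.90 × 4488.4 = 4039.6 kip·in.

φM_n ≈ 4040 kip·in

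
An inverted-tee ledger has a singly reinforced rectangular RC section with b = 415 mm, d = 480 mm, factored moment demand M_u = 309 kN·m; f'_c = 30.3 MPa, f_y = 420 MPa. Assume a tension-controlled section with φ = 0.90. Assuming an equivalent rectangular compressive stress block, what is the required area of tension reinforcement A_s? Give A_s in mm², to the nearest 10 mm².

A_s ≈ 1840 mm²

M_n = M_u/φ = 309/0.90 = 343.333 kN·m.
With M_n = 0.85 f'_c a b (d − a/2), solve the quadratic for a:
a = d − √(d² − 2M_n/(0.85 f'_c b)) = 480 − √(480² − 2 × 343.333×10⁶/(0.85 × 30.3 × 415)) = 72.38 mm.
A_s = 0.85 f'_c a b / f_y = 0.85 × 30.3 × 72.38 × 415 / 420 = 1842.0 mm².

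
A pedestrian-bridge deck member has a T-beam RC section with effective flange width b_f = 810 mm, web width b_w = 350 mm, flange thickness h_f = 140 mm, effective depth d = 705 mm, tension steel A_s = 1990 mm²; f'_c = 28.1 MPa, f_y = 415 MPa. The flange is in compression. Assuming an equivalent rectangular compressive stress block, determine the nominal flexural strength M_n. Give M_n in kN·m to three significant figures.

M_n ≈ 565 kN·m

Tension: T = A_s f_y = 1990 × 415 = 825850 N.
Try a within the flange: a = T/(0.85 f'_c b_f) = 825850/(0.85 × 28.1 × 810) = 42.69 mm.
Since a = 42.69 ≤ h_f = 140 mm, the stress block lies entirely in the flange; analyse as a rectangular beam of width b_f.
M_n = T(d − a/2) = 825850 × (705 − 21.345) = 564.60 × 10⁶ N·mm.
M_n = 564.60 kN·m.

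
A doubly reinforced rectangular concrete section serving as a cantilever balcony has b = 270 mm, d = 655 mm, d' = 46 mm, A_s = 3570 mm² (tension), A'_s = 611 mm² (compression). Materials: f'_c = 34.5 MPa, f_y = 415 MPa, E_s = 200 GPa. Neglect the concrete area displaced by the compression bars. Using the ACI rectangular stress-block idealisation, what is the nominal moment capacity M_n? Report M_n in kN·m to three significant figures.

Assume both tension and compression steel yield.
Net tension couple steel: A_s − A'_s = 2959 mm².
a = (A_s − A'_s) f_y / (0.85 f'_c b) = 1227985/(0.85 × 34.5 × 270) = 155.09 mm.
c = a/β₁ = 155.09/0.804 = 192.90 mm; ε'_s = 0.003(c − d')/c = 0.0023 ≥ f_y/E_s = 0.0021, so compression steel does yield.
M_n = (A_s − A'_s) f_y (d − a/2) + A'_s f_y (d − d') = [1227985 × (655 − 77.545) + 253565 × (655 − 46)] × 10⁻⁶ = 709.11 + 154.42 = 863.53 kN·m.

M_n ≈ 864 kN·m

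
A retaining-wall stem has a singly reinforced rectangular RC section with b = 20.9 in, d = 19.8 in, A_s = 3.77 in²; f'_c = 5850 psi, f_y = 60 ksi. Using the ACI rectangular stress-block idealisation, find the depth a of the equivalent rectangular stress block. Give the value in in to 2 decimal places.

T = A_s f_y = 3.77 × 60 = 226.2 kips.
a = T/(0.85 f'_c b) = 226.2/(0.85 × 5.85 × 20.9) = 2.18 in.

a ≈ 2.18 in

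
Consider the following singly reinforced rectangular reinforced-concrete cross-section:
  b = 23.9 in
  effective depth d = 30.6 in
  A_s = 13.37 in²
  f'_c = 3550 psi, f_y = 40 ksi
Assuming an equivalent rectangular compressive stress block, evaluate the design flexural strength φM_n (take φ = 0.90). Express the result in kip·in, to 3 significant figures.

T = A_s f_y = 13.37 × 40 = 534.8 kips.
a = T/(0.85 f'_c b) = 534.8/(0.85 × 3.55 × 23.9) = 7.416 in.
M_n = T(d − a/2) = 534.8 × (30.6 − 3.708) = 14381.8 kip·in.
φM_n = 0.90 × 14381.8 = 12943.6 kip·in.

φM_n ≈ 12900 kip·in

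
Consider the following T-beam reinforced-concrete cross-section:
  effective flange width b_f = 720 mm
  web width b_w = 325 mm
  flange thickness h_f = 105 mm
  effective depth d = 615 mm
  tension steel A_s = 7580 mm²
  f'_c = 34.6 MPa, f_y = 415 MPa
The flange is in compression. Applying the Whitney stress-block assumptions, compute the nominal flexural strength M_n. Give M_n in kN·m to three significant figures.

Tension: T = A_s f_y = 7580 × 415 = 3145700 N.
Try a within the flange: a = T/(0.85 f'_c b_f) = 3145700/(0.85 × 34.6 × 720) = 148.56 mm.
a = 148.56 > h_f = 105 mm: the block extends into the web. Split into flange-overhang and web parts.
C_f = 0.85 f'_c (b_f − b_w) h_f = 0.85 × 34.6 × (720 − 325) × 105 = 1219780 N.
Remaining web compression depth: a_w = (T − C_f)/(0.85 f'_c b_w) = (3145700 − 1219780)/(0.85 × 34.6 × 325) = 201.49 mm.
M_n = C_f(d − h_f/2) + (T − C_f)(d − a_w/2) = 1219780 × (615 − 52.5) + 1925920 × (615 − 100.745) = 686.13 + 990.41 = 1676.54 × 10⁶ N·mm.
M_n = 1676.54 kN·m.

M_n ≈ 1680 kN·m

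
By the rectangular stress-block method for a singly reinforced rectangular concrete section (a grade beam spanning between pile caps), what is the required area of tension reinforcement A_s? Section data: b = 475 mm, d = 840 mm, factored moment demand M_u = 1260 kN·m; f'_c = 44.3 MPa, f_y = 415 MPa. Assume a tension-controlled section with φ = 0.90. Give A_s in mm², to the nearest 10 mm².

A_s ≈ 4270 mm²

M_n = M_u/φ = 1260/0.90 = 1400 kN·m.
With M_n = 0.85 f'_c a b (d − a/2), solve the quadratic for a:
a = d − √(d² − 2M_n/(0.85 f'_c b)) = 840 − √(840² − 2 × 1400×10⁶/(0.85 × 44.3 × 475)) = 99.02 mm.
A_s = 0.85 f'_c a b / f_y = 0.85 × 44.3 × 99.02 × 475 / 415 = 4267.7 mm².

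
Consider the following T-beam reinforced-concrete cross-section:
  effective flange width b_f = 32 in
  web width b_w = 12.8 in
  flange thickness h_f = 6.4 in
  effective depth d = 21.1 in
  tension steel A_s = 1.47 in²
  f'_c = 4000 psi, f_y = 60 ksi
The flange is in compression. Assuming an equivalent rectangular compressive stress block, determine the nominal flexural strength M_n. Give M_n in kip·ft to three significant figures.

Tension: T = A_s f_y = 1.47 × 60 = 88.2 kips.
Try a within the flange: a = T/(0.85 f'_c b_f) = 88.2/(0.85 × 4 × 32) = 0.811 in.
Since a = 0.811 ≤ h_f = 6.4 in, the stress block lies entirely in the flange; analyse as a rectangular beam of width b_f.
M_n = T(d − a/2) = 88.2 × (21.1 − 0.4055) = 1825.3 kip·in.
M_n = 1825.3/12 = 152.11 kip·ft.

M_n ≈ 152 kip·ft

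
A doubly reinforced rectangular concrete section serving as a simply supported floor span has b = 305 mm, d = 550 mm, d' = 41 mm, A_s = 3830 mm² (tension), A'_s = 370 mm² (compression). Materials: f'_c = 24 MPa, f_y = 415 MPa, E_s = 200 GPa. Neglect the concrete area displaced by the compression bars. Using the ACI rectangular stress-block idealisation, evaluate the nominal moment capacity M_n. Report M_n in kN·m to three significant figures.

Assume both tension and compression steel yield.
Net tension couple steel: A_s − A'_s = 3460 mm².
a = (A_s − A'_s) f_y / (0.85 f'_c b) = 1435900/(0.85 × 24 × 305) = 230.78 mm.
c = a/β₁ = 230.78/0.85 = 271.51 mm; ε'_s = 0.003(c − d')/c = 0.0025 ≥ f_y/E_s = 0.0021, so compression steel does yield.
M_n = (A_s − A'_s) f_y (d − a/2) + A'_s f_y (d − d') = [1435900 × (550 − 115.39) + 153550 × (550 − 41)] × 10⁻⁶ = 624.06 + 78.16 = 702.22 kN·m.

M_n ≈ 702 kN·m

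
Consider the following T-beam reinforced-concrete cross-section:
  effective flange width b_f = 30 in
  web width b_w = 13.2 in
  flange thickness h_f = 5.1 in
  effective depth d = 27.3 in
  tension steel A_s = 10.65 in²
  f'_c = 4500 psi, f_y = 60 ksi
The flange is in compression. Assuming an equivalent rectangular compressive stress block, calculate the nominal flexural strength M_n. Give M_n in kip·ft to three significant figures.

M_n ≈ 1300 kip·ft

Tension: T = A_s f_y = 10.65 × 60 = 639 kips.
Try a within the flange: a = T/(0.85 f'_c b_f) = 639/(0.85 × 4.5 × 30) = 5.569 in.
a = 5.569 > h_f = 5.1 in: the block extends into the web. Split into flange-overhang and web parts.
C_f = 0.85 f'_c (b_f − b_w) h_f = 0.85 × 4.5 × (30 − 13.2) × 5.1 = 327.7 kips.
Remaining web compression depth: a_w = (T − C_f)/(0.85 f'_c b_w) = (639 − 327.7)/(0.85 × 4.5 × 13.2) = 6.166 in.
M_n = C_f(d − h_f/2) + (T − C_f)(d − a_w/2) = 327.7 × (27.3 − 2.55) + 311.3 × (27.3 − 3.083) = 8110.6 + 7538.8 = 15649.4 kip·in.
M_n = 15649.4/12 = 1304.12 kip·ft.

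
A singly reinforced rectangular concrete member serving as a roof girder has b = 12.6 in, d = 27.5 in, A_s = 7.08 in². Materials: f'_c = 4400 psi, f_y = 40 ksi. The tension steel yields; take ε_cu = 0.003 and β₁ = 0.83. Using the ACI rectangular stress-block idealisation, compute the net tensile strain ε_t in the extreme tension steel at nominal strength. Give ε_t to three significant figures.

ε_t ≈ 0.00839

a = A_s f_y/(0.85 f'_c b) = 6.010 in.
β₁ = 0.83, so c = a/β₁ = 6.010/0.83 = 7.241 in.
From the linear strain diagram with ε_cu = 0.003: ε_t = 0.003 (d − c)/c = 0.003 × (27.5 − 7.241)/7.241 = 0.00839.
Since ε_t ≥ 0.005, the section is tension-controlled.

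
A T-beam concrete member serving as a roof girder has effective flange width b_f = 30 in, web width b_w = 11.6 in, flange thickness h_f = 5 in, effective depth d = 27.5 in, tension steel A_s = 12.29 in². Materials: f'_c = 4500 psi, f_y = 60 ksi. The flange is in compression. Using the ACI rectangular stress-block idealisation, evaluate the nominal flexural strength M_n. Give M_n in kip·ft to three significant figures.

M_n ≈ 1480 kip·ft

Tension: T = A_s f_y = 12.29 × 60 = 737.4 kips.
Try a within the flange: a = T/(0.85 f'_c b_f) = 737.4/(0.85 × 4.5 × 30) = 6.426 in.
a = 6.426 > h_f = 5 in: the block extends into the web. Split into flange-overhang and web parts.
C_f = 0.85 f'_c (b_f − b_w) h_f = 0.85 × 4.5 × (30 − 11.6) × 5 = 351.9 kips.
Remaining web compression depth: a_w = (T − C_f)/(0.85 f'_c b_w) = (737.4 − 351.9)/(0.85 × 4.5 × 11.6) = 8.688 in.
M_n = C_f(d − h_f/2) + (T − C_f)(d − a_w/2) = 351.9 × (27.5 − 2.5) + 385.5 × (27.5 − 4.344) = 8797.5 + 8926.6 = 17724.1 kip·in.
M_n = 17724.1/12 = 1477.01 kip·ft.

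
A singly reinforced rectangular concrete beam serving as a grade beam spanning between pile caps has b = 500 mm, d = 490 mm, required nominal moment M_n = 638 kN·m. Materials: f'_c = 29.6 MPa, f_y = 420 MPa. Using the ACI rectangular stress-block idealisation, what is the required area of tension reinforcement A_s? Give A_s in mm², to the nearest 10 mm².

A_s ≈ 3520 mm²

With M_n = 0.85 f'_c a b (d − a/2), solve the quadratic for a:
a = d − √(d² − 2M_n/(0.85 f'_c b)) = 490 − √(490² − 2 × 638×10⁶/(0.85 × 29.6 × 500)) = 117.62 mm.
A_s = 0.85 f'_c a b / f_y = 0.85 × 29.6 × 117.62 × 500 / 420 = 3523.0 mm².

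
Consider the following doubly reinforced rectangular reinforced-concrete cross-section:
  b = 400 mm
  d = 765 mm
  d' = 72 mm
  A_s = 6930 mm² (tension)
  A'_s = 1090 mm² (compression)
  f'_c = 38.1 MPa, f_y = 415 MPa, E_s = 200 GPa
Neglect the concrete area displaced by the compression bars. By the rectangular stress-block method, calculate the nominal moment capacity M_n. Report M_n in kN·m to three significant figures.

M_n ≈ 1940 kN·m

Assume both tension and compression steel yield.
Net tension couple steel: A_s − A'_s = 5840 mm².
a = (A_s − A'_s) f_y / (0.85 f'_c b) = 2423600/(0.85 × 38.1 × 400) = 187.09 mm.
c = a/β₁ = 187.09/0.778 = 240.48 mm; ε'_s = 0.003(c − d')/c = 0.0021 ≥ f_y/E_s = 0.0021, so compression steel does yield.
M_n = (A_s − A'_s) f_y (d − a/2) + A'_s f_y (d − d') = [2423600 × (765 − 93.545) + 452350 × (765 − 72)] × 10⁻⁶ = 1627.34 + 313.48 = 1940.82 kN·m.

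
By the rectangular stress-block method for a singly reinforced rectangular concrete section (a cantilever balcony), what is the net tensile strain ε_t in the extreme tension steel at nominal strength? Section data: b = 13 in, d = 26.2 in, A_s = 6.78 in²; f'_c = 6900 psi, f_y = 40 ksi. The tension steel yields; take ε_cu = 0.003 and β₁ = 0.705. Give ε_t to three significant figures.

a = A_s f_y/(0.85 f'_c b) = 3.557 in.
β₁ = 0.705, so c = a/β₁ = 3.557/0.705 = 5.045 in.
From the linear strain diagram with ε_cu = 0.003: ε_t = 0.003 (d − c)/c = 0.003 × (26.2 − 5.045)/5.045 = 0.0126.
Since ε_t ≥ 0.005, the section is tension-controlled.

ε_t ≈ 0.0126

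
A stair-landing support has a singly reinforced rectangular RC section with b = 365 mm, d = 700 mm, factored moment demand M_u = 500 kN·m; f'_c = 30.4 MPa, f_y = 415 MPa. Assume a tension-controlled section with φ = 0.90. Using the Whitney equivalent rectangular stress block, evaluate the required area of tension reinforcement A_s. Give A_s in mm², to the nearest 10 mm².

A_s ≈ 2040 mm²

M_n = M_u/φ = 500/0.90 = 555.556 kN·m.
With M_n = 0.85 f'_c a b (d − a/2), solve the quadratic for a:
a = d − √(d² − 2M_n/(0.85 f'_c b)) = 700 − √(700² − 2 × 555.556×10⁶/(0.85 × 30.4 × 365)) = 89.92 mm.
A_s = 0.85 f'_c a b / f_y = 0.85 × 30.4 × 89.92 × 365 / 415 = 2043.6 mm².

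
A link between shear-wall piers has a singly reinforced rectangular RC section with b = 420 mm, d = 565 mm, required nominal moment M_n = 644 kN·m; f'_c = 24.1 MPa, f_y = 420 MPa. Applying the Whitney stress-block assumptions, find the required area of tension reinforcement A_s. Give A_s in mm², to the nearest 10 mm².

With M_n = 0.85 f'_c a b (d − a/2), solve the quadratic for a:
a = d − √(d² − 2M_n/(0.85 f'_c b)) = 565 − √(565² − 2 × 644×10⁶/(0.85 × 24.1 × 420)) = 153.27 mm.
A_s = 0.85 f'_c a b / f_y = 0.85 × 24.1 × 153.27 × 420 / 420 = 3139.7 mm².

A_s ≈ 3140 mm²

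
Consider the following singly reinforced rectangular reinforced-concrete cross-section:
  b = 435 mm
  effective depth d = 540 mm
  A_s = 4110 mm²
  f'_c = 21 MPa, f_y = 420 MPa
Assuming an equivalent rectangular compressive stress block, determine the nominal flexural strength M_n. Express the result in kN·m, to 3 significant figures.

T = A_s f_y = 4110 × 420 = 1726200 N = 1726.2 kN.
From C = T: a = T/(0.85 f'_c b) = 1726200/(0.85 × 21 × 435) = 222.31 mm.
M_n = T(d − a/2) = 1726.2 kN × (540 − 111.155) mm = 740.27 kN·m.

M_n ≈ 740 kN·m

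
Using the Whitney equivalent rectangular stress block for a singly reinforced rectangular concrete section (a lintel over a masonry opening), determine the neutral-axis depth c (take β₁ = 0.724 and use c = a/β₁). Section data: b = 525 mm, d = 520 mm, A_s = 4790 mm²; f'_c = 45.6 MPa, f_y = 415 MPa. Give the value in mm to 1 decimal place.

c ≈ 134.9 mm

T = A_s f_y = 4790 × 415 = 1987850 N = 1987.85 kN.
Setting C = 0.85 f'_c a b equal to T: a = 1987850/(0.85 × 45.6 × 525) = 97.688 mm.
With β₁ = 0.724, c = a/β₁ = 97.688/0.724 = 134.9 mm.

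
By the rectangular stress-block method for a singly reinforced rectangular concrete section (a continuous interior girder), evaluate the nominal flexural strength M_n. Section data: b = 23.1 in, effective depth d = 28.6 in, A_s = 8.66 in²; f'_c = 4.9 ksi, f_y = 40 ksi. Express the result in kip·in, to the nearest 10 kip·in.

M_n ≈ 9280 kip·in

T = A_s f_y = 8.66 × 40 = 346.4 kips.
a = T/(0.85 f'_c b) = 346.4/(0.85 × 4.9 × 23.1) = 3.600 in.
M_n = T(d − a/2) = 346.4 × (28.6 − 1.8) = 9283.5 kip·in.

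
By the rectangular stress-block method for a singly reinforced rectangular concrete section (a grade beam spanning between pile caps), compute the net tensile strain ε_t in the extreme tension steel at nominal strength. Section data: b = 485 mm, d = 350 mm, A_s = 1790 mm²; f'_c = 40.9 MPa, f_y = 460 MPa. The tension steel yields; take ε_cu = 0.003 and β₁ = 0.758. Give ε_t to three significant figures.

a = A_s f_y/(0.85 f'_c b) = 48.83 mm.
β₁ = 0.758, so c = a/β₁ = 48.83/0.758 = 64.42 mm.
From the linear strain diagram with ε_cu = 0.003: ε_t = 0.003 (d − c)/c = 0.003 × (350 − 64.42)/64.42 = 0.0133.
Since ε_t ≥ 0.005, the section is tension-controlled.

ε_t ≈ 0.0133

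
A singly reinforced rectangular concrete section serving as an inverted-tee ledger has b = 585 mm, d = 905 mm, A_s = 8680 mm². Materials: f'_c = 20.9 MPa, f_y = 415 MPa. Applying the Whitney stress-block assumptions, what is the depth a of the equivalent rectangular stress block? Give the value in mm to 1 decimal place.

a ≈ 346.6 mm

T = A_s f_y = 8680 × 415 = 3602200 N = 3602.2 kN.
Setting C = 0.85 f'_c a b equal to T: a = 3602200/(0.85 × 20.9 × 585) = 346.6 mm.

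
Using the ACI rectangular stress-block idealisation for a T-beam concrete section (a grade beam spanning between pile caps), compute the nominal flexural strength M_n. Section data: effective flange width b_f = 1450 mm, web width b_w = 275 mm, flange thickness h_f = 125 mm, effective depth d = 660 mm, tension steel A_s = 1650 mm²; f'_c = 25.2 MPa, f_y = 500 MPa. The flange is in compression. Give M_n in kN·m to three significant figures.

M_n ≈ 534 kN·m

Tension: T = A_s f_y = 1650 × 500 = 825000 N.
Try a within the flange: a = T/(0.85 f'_c b_f) = 825000/(0.85 × 25.2 × 1450) = 26.56 mm.
Since a = 26.56 ≤ h_f = 125 mm, the stress block lies entirely in the flange; analyse as a rectangular beam of width b_f.
M_n = T(d − a/2) = 825000 × (660 − 13.28) = 533.54 × 10⁶ N·mm.
M_n = 533.54 kN·m.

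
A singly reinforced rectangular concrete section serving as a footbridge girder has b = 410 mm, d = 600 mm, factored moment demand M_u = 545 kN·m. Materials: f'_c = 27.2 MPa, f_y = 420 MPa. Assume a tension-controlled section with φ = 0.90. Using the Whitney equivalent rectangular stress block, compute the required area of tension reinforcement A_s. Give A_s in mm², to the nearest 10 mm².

M_n = M_u/φ = 545/0.90 = 605.556 kN·m.
With M_n = 0.85 f'_c a b (d − a/2), solve the quadratic for a:
a = d − √(d² − 2M_n/(0.85 f'_c b)) = 600 − √(600² − 2 × 605.556×10⁶/(0.85 × 27.2 × 410)) = 118.09 mm.
A_s = 0.85 f'_c a b / f_y = 0.85 × 27.2 × 118.09 × 410 / 420 = 2665.2 mm².

A_s ≈ 2670 mm²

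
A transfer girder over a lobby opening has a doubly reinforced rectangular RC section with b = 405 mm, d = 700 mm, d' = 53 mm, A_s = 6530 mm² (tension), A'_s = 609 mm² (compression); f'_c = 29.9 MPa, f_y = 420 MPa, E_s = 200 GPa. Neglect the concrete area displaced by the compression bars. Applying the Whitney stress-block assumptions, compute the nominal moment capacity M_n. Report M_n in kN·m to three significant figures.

M_n ≈ 1610 kN·m

Assume both tension and compression steel yield.
Net tension couple steel: A_s − A'_s = 5921 mm².
a = (A_s − A'_s) f_y / (0.85 f'_c b) = 2486820/(0.85 × 29.9 × 405) = 241.60 mm.
c = a/β₁ = 241.60/0.836 = 289.00 mm; ε'_s = 0.003(c − d')/c = 0.0024 ≥ f_y/E_s = 0.0021, so compression steel does yield.
M_n = (A_s − A'_s) f_y (d − a/2) + A'_s f_y (d − d') = [2486820 × (700 − 120.8) + 255780 × (700 − 53)] × 10⁻⁶ = 1440.37 + 165.49 = 1605.86 kN·m.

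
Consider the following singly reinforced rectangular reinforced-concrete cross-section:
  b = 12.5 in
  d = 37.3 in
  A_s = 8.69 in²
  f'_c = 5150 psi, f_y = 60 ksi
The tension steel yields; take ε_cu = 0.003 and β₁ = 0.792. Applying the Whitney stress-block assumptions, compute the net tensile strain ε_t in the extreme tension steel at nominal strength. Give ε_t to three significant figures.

a = A_s f_y/(0.85 f'_c b) = 9.529 in.
β₁ = 0.792, so c = a/β₁ = 9.529/0.792 = 12.032 in.
From the linear strain diagram with ε_cu = 0.003: ε_t = 0.003 (d − c)/c = 0.003 × (37.3 − 12.032)/12.032 = 0.00630.
Since ε_t ≥ 0.005, the section is tension-controlled.

ε_t ≈ 0.00630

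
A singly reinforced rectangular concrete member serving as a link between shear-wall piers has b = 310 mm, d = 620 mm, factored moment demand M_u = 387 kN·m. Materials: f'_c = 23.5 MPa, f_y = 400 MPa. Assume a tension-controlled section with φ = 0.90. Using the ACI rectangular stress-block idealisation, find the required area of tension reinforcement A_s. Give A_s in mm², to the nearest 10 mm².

A_s ≈ 1930 mm²

M_n = M_u/φ = 387/0.90 = 430 kN·m.
With M_n = 0.85 f'_c a b (d − a/2), solve the quadratic for a:
a = d − √(d² − 2M_n/(0.85 f'_c b)) = 620 − √(620² − 2 × 430×10⁶/(0.85 × 23.5 × 310)) = 124.50 mm.
A_s = 0.85 f'_c a b / f_y = 0.85 × 23.5 × 124.50 × 310 / 400 = 1927.3 mm².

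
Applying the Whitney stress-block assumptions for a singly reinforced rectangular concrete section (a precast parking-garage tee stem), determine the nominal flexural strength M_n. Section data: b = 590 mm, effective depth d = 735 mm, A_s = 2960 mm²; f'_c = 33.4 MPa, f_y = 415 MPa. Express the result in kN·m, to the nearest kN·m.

T = A_s f_y = 2960 × 415 = 1228400 N = 1228.4 kN.
From C = T: a = T/(0.85 f'_c b) = 1228400/(0.85 × 33.4 × 590) = 73.34 mm.
M_n = T(d − a/2) = 1228.4 kN × (735 − 36.67) mm = 857.83 kN·m.

M_n ≈ 858 kN·m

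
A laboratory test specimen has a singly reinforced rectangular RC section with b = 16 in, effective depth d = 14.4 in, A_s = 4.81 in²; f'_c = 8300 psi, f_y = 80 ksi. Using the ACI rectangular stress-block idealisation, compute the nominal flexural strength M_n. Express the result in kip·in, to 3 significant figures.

M_n ≈ 4890 kip·in

T = A_s f_y = 4.81 × 80 = 384.8 kips.
a = T/(0.85 f'_c b) = 384.8/(0.85 × 8.3 × 16) = 3.409 in.
M_n = T(d − a/2) = 384.8 × (14.4 − 1.7045) = 4885.2 kip·in.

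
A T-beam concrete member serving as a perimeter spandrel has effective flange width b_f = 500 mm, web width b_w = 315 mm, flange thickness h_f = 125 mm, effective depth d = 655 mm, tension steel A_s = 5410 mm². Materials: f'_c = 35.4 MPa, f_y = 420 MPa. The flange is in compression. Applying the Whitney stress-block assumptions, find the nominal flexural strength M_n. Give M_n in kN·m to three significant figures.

Tension: T = A_s f_y = 5410 × 420 = 2272200 N.
Try a within the flange: a = T/(0.85 f'_c b_f) = 2272200/(0.85 × 35.4 × 500) = 151.03 mm.
a = 151.03 > h_f = 125 mm: the block extends into the web. Split into flange-overhang and web parts.
C_f = 0.85 f'_c (b_f − b_w) h_f = 0.85 × 35.4 × (500 − 315) × 125 = 695831 N.
Remaining web compression depth: a_w = (T − C_f)/(0.85 f'_c b_w) = (2272200 − 695831)/(0.85 × 35.4 × 315) = 166.31 mm.
M_n = C_f(d − h_f/2) + (T − C_f)(d − a_w/2) = 695831 × (655 − 62.5) + 1576369 × (655 − 83.155) = 412.28 + 901.44 = 1313.72 × 10⁶ N·mm.
M_n = 1313.72 kN·m.

M_n ≈ 1310 kN·m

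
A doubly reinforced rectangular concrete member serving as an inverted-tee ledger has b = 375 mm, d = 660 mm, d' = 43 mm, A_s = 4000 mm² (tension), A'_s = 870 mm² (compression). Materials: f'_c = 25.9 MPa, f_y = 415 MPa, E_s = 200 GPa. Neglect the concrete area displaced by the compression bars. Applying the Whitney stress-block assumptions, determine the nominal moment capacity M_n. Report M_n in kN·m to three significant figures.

Assume both tension and compression steel yield.
Net tension couple steel: A_s − A'_s = 3130 mm².
a = (A_s − A'_s) f_y / (0.85 f'_c b) = 1298950/(0.85 × 25.9 × 375) = 157.34 mm.
c = a/β₁ = 157.34/0.85 = 185.11 mm; ε'_s = 0.003(c − d')/c = 0.0023 ≥ f_y/E_s = 0.0021, so compression steel does yield.
M_n = (A_s − A'_s) f_y (d − a/2) + A'_s f_y (d − d') = [1298950 × (660 − 78.67) + 361050 × (660 − 43)] × 10⁻⁶ = 755.12 + 222.77 = 977.89 kN·m.

M_n ≈ 978 kN·m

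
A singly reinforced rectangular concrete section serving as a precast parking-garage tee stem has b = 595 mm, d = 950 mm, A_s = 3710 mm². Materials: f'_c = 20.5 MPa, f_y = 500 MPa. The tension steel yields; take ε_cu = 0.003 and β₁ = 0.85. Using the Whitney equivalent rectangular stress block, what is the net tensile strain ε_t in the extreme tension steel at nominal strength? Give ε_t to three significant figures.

ε_t ≈ 0.0105

a = A_s f_y/(0.85 f'_c b) = 178.92 mm.
β₁ = 0.85, so c = a/β₁ = 178.92/0.85 = 210.49 mm.
From the linear strain diagram with ε_cu = 0.003: ε_t = 0.003 (d − c)/c = 0.003 × (950 − 210.49)/210.49 = 0.0105.
Since ε_t ≥ 0.005, the section is tension-controlled.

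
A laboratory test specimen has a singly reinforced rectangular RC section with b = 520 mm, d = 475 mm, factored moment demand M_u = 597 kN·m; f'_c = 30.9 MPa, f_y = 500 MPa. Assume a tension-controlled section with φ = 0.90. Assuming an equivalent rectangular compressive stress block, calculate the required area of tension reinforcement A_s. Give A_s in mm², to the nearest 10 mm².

A_s ≈ 3180 mm²

M_n = M_u/φ = 597/0.90 = 663.333 kN·m.
With M_n = 0.85 f'_c a b (d − a/2), solve the quadratic for a:
a = d − √(d² − 2M_n/(0.85 f'_c b)) = 475 − √(475² − 2 × 663.333×10⁶/(0.85 × 30.9 × 520)) = 116.55 mm.
A_s = 0.85 f'_c a b / f_y = 0.85 × 30.9 × 116.55 × 520 / 500 = 3183.6 mm².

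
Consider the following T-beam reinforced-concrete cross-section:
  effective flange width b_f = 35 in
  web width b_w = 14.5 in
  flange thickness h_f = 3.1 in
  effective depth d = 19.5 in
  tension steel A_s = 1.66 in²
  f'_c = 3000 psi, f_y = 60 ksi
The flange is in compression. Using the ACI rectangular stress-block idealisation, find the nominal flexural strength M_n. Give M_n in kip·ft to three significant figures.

M_n ≈ 157 kip·ft

Tension: T = A_s f_y = 1.66 × 60 = 99.6 kips.
Try a within the flange: a = T/(0.85 f'_c b_f) = 99.6/(0.85 × 3 × 35) = 1.116 in.
Since a = 1.116 ≤ h_f = 3.1 in, the stress block lies entirely in the flange; analyse as a rectangular beam of width b_f.
M_n = T(d − a/2) = 99.6 × (19.5 − 0.558) = 1886.6 kip·in.
M_n = 1886.6/12 = 157.22 kip·ft.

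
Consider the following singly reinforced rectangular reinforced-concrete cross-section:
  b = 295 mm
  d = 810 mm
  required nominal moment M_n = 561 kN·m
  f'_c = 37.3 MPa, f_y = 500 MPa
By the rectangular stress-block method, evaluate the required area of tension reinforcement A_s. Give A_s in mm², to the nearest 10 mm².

A_s ≈ 1460 mm²

With M_n = 0.85 f'_c a b (d − a/2), solve the quadratic for a:
a = d − √(d² − 2M_n/(0.85 f'_c b)) = 810 − √(810² − 2 × 561×10⁶/(0.85 × 37.3 × 295)) = 77.79 mm.
A_s = 0.85 f'_c a b / f_y = 0.85 × 37.3 × 77.79 × 295 / 500 = 1455.1 mm².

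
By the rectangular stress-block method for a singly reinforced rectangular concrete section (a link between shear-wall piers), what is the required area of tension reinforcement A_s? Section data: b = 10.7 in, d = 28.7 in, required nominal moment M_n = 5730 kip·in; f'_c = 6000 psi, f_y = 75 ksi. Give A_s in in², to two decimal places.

A_s ≈ 2.86 in²

From M_n = 0.85 f'_c a b (d − a/2):
a = d − √(d² − 2M_n/(0.85 f'_c b)) = 28.7 − √(28.7² − 2 × 5730/(0.85 × 6 × 10.7)) = 3.927 in.
A_s = 0.85 f'_c a b / f_y = 0.85 × 6 × 3.927 × 10.7 / 75 = 2.857 in².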